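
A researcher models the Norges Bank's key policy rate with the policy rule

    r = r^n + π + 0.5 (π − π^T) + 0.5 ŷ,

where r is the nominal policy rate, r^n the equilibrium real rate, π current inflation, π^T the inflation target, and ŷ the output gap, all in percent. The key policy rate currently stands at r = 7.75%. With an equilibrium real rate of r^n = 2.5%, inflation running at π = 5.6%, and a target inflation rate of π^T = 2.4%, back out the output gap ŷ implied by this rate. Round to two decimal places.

-3.90%

0.5 ŷ = 7.75 − 2.5 − 5.6 − 0.5 × (5.6 − 2.4) = -1.95
ŷ = -1.95 / 0.5 = -3.90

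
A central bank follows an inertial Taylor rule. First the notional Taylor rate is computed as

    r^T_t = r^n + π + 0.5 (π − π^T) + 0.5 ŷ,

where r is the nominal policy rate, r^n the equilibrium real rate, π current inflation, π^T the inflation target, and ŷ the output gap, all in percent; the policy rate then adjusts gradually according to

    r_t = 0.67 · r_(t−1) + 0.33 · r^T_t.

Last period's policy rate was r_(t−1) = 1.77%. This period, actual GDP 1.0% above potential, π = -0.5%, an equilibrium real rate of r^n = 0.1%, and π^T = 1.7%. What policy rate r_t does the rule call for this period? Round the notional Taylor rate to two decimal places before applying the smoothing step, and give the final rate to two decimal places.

Output 1.0% above potential → ŷ = 1.0.
r^T_t = 0.1 + (-0.5) + 0.5 × (-0.5 − 1.7) + 0.5 × 1.0
   = 0.1 − 0.5 − 1.1 + 0.5 = -1.00
r_t = 0.67 × 1.77 + 0.33 × (-1.00) = 1.1859 − 0.33 = 0.86

0.86%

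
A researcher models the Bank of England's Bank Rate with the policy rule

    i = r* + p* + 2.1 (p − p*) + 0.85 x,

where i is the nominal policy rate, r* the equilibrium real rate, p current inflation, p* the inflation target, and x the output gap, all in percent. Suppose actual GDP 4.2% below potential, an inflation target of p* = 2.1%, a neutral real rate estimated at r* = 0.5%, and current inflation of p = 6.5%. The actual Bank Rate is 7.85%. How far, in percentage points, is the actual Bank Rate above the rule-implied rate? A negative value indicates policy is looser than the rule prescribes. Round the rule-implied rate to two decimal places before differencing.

-0.42 pp

Output 4.2% below potential → x = -4.2.
i = 0.5 + 2.1 + 2.1 × (6.5 − 2.1) + 0.85 × (-4.2)
   = 0.5 + 2.1 + 9.24 − 3.57 = 8.27
Deviation = 7.85 − 8.27 = -0.42 pp.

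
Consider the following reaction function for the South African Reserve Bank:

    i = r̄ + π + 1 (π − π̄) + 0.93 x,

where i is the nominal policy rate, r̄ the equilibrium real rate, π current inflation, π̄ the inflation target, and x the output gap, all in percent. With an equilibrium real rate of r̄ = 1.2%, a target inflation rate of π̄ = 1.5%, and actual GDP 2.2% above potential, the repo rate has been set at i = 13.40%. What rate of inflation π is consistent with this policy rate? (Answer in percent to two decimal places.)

5.83%

Output 2.2% above potential → x = 2.2.
Collecting π: i = r̄ + (1 + 1) π − 1 π̄ + 0.93 x
2 π = 13.40 − 1.2 + 1 × 1.5 − 0.93 × 2.2 = 11.654
π = 11.654 / 2 = 5.83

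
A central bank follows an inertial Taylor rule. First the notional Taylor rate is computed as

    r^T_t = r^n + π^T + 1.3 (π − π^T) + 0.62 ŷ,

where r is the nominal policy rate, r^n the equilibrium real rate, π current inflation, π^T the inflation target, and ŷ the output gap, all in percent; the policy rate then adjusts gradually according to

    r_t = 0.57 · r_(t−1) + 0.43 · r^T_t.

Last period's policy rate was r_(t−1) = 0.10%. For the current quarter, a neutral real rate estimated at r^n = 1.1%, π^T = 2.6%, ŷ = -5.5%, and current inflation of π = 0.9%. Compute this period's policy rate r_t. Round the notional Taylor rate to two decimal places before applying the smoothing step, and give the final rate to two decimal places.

r^T_t = 1.1 + 2.6 + 1.3 × (0.9 − 2.6) + 0.62 × (-5.5)
   = 1.1 + 2.6 − 2.21 − 3.41 = -1.92
r_t = 0.57 × 0.10 + 0.43 × (-1.92) = 0.057 − 0.8256 = -0.77

-0.77%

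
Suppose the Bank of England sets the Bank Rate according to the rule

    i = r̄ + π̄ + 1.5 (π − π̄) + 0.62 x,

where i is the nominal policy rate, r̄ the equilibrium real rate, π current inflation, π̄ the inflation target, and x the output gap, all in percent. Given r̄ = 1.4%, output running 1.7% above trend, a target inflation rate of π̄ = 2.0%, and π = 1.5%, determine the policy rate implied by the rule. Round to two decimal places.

Output 1.7% above potential → x = 1.7.
i = 1.4 + 2.0 + 1.5 × (1.5 − 2.0) + 0.62 × 1.7
   = 1.4 + 2 − 0.75 + 1.054 = 3.70

3.70%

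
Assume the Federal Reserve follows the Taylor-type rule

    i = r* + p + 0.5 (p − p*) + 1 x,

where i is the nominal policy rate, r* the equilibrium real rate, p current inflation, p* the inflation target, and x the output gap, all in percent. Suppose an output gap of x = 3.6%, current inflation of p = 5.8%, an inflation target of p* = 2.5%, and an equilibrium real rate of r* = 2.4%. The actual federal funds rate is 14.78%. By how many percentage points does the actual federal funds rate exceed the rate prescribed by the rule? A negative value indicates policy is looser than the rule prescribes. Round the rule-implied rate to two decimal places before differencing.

1.33 pp

i = 2.4 + 5.8 + 0.5 × (5.8 − 2.5) + 1 × 3.6
   = 2.4 + 5.8 + 1.65 + 3.6 = 13.45
Deviation = 14.78 − 13.45 = 1.33 pp.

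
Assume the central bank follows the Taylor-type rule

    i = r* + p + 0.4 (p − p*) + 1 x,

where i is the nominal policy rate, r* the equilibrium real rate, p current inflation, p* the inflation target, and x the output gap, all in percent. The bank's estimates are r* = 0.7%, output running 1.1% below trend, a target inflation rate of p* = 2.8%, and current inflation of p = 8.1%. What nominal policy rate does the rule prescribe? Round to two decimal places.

Output 1.1% below potential → x = -1.1.
i = 0.7 + 8.1 + 0.4 × (8.1 − 2.8) + 1 × (-1.1)
   = 0.7 + 8.1 + 2.12 − 1.1 = 9.82

9.82%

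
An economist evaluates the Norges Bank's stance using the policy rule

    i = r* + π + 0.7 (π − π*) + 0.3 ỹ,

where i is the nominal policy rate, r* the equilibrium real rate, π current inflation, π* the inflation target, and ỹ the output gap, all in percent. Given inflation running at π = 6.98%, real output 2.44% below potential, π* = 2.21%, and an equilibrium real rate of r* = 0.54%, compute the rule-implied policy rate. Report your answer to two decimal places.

10.13%

Output 2.44% below potential → ỹ = -2.44.
i = 0.54 + 6.98 + 0.7 × (6.98 − 2.21) + 0.3 × (-2.44)
   = 0.54 + 6.98 + 3.339 − 0.732 = 10.13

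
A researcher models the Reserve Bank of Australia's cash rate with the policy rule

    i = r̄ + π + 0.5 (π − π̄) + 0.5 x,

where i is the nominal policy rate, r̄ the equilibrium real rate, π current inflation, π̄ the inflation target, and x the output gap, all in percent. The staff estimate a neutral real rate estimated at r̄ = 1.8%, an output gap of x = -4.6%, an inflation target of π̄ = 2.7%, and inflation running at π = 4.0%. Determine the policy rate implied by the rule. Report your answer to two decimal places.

i = 1.8 + 4.0 + 0.5 × (4.0 − 2.7) + 0.5 × (-4.6)
   = 1.8 + 4 + 0.65 − 2.3 = 4.15

4.15%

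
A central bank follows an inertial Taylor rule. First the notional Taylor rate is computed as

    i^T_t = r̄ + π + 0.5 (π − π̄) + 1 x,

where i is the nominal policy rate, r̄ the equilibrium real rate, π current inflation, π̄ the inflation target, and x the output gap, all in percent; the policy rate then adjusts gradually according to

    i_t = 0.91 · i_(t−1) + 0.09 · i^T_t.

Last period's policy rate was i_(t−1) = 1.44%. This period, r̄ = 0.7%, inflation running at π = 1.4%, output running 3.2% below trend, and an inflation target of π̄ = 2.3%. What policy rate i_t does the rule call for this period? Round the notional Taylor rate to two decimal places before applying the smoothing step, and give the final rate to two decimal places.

1.17%

Output 3.2% below potential → x = -3.2.
i^T_t = 0.7 + 1.4 + 0.5 × (1.4 − 2.3) + 1 × (-3.2)
   = 0.7 + 1.4 − 0.45 − 3.2 = -1.55
i_t = 0.91 × 1.44 + 0.09 × (-1.55) = 1.3104 − 0.1395 = 1.17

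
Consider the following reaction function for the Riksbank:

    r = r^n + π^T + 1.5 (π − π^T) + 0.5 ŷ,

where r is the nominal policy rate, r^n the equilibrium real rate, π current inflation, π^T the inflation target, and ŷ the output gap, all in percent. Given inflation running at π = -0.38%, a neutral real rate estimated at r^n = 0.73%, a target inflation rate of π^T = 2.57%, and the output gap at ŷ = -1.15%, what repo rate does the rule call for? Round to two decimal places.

r = 0.73 + 2.57 + 1.5 × (-0.38 − 2.57) + 0.5 × (-1.15)
   = 0.73 + 2.57 − 4.425 − 0.575 = -1.70

-1.70%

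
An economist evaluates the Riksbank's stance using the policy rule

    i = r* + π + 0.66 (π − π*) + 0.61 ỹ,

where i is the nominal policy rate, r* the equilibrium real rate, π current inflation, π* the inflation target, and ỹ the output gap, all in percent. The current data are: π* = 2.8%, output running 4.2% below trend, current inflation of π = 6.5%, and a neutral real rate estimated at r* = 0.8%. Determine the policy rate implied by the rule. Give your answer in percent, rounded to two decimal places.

7.18%

Output 4.2% below potential → ỹ = -4.2.
i = 0.8 + 6.5 + 0.66 × (6.5 − 2.8) + 0.61 × (-4.2)
   = 0.8 + 6.5 + 2.442 − 2.562 = 7.18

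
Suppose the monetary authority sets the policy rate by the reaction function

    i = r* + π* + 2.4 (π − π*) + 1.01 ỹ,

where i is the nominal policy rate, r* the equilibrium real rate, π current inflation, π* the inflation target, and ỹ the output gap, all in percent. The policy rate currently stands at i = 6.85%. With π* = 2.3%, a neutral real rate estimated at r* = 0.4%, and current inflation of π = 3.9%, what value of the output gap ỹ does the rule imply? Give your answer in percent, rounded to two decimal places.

1.01 ỹ = 6.85 − 0.4 − 2.3 − 2.4 × (3.9 − 2.3) = 0.31
ỹ = 0.31 / 1.01 = 0.31

0.31%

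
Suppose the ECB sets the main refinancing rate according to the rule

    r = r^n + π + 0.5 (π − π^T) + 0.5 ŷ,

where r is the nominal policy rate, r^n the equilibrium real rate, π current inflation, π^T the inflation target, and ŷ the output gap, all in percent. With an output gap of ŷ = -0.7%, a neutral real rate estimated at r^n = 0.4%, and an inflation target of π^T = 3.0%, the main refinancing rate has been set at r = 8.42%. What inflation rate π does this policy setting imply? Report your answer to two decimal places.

Collecting π: r = r^n + (1 + 0.5) π − 0.5 π^T + 0.5 ŷ
1.5 π = 8.42 − 0.4 + 0.5 × 3.0 − 0.5 × (-0.7) = 9.87
π = 9.87 / 1.5 = 6.58

6.58%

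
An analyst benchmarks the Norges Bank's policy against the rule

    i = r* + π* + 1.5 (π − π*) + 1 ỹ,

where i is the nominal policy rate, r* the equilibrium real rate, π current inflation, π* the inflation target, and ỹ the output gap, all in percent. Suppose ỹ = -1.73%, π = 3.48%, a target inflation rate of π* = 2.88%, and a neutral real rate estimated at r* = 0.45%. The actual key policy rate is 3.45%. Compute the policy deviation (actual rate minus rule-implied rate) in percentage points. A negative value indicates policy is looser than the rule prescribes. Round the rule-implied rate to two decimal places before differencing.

i = 0.45 + 2.88 + 1.5 × (3.48 − 2.88) + 1 × (-1.73)
   = 0.45 + 2.88 + 0.9 − 1.73 = 2.50
Deviation = 3.45 − 2.50 = 0.95 pp.

0.95 pp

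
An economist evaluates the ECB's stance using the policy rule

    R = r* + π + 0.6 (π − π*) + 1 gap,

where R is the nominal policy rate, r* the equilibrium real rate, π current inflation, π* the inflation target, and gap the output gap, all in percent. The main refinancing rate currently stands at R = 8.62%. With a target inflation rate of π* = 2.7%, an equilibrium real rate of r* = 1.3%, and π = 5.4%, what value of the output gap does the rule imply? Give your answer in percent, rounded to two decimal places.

0.30%

1 gap = 8.62 − 1.3 − 5.4 − 0.6 × (5.4 − 2.7) = 0.3
gap = 0.3 / 1 = 0.30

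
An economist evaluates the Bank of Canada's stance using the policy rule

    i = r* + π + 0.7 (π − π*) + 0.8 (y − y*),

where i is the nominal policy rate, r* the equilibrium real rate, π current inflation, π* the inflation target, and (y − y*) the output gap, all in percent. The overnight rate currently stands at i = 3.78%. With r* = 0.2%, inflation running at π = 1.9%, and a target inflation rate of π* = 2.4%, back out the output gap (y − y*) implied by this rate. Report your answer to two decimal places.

0.8 (y − y*) = 3.78 − 0.2 − 1.9 − 0.7 × (1.9 − 2.4) = 2.03
(y − y*) = 2.03 / 0.8 = 2.54

2.54%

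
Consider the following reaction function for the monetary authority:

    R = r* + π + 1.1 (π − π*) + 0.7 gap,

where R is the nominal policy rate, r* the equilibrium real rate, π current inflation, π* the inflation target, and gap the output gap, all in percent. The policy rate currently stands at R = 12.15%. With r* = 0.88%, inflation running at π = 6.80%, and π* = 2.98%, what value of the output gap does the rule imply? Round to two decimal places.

0.38%

0.7 gap = 12.15 − 0.88 − 6.80 − 1.1 × (6.80 − 2.98) = 0.268
gap = 0.268 / 0.7 = 0.38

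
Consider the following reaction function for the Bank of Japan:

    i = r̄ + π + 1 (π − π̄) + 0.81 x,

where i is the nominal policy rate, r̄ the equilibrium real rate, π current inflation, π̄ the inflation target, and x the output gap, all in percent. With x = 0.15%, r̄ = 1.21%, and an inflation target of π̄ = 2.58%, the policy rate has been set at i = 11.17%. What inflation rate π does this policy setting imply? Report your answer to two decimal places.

6.21%

Collecting π: i = r̄ + (1 + 1) π − 1 π̄ + 0.81 x
2 π = 11.17 − 1.21 + 1 × 2.58 − 0.81 × 0.15 = 12.4185
π = 12.4185 / 2 = 6.21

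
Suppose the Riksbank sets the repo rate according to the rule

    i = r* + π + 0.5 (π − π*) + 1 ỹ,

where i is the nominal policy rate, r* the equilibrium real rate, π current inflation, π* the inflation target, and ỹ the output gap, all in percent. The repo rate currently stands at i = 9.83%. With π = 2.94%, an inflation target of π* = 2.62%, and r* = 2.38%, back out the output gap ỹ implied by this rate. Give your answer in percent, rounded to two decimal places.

4.35%

1 ỹ = 9.83 − 2.38 − 2.94 − 0.5 × (2.94 − 2.62) = 4.35
ỹ = 4.35 / 1 = 4.35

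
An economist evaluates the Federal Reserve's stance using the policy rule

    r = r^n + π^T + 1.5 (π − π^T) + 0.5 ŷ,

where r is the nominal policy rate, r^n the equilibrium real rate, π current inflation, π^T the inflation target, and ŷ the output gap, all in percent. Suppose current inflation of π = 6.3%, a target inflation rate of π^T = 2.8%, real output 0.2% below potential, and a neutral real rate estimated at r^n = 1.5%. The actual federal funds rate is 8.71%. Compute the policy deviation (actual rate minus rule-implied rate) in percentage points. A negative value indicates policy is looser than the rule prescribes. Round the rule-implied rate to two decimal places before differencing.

Output 0.2% below potential → ŷ = -0.2.
r = 1.5 + 2.8 + 1.5 × (6.3 − 2.8) + 0.5 × (-0.2)
   = 1.5 + 2.8 + 5.25 − 0.1 = 9.45
Deviation = 8.71 − 9.45 = -0.74 pp.

-0.74 pp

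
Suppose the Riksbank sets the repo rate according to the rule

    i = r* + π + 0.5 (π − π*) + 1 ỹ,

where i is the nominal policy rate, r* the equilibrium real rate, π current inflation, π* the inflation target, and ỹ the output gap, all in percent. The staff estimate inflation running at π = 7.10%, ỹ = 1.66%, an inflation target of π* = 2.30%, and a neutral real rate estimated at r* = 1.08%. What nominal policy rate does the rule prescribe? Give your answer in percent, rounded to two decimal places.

i = 1.08 + 7.10 + 0.5 × (7.10 − 2.30) + 1 × 1.66
   = 1.08 + 7.1 + 2.4 + 1.66 = 12.24

12.24%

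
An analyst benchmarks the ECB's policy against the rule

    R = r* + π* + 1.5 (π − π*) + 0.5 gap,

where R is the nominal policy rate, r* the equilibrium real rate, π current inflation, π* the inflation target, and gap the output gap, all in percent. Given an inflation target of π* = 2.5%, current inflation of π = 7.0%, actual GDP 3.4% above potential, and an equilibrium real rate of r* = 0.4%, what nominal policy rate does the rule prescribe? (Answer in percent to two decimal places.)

11.35%

Output 3.4% above potential → gap = 3.4.
R = 0.4 + 2.5 + 1.5 × (7.0 − 2.5) + 0.5 × 3.4
   = 0.4 + 2.5 + 6.75 + 1.7 = 11.35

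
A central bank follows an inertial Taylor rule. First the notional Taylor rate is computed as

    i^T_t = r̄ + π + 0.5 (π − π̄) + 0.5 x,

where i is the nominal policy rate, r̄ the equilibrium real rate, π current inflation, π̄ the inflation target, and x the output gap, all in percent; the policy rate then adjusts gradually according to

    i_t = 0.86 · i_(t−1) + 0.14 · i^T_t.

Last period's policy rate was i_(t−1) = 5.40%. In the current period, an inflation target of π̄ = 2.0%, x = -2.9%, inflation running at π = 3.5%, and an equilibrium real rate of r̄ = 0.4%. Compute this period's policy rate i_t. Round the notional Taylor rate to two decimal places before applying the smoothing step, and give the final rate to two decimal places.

i^T_t = 0.4 + 3.5 + 0.5 × (3.5 − 2.0) + 0.5 × (-2.9)
   = 0.4 + 3.5 + 0.75 − 1.45 = 3.20
i_t = 0.86 × 5.40 + 0.14 × 3.20 = 4.644 + 0.448 = 5.09

5.09%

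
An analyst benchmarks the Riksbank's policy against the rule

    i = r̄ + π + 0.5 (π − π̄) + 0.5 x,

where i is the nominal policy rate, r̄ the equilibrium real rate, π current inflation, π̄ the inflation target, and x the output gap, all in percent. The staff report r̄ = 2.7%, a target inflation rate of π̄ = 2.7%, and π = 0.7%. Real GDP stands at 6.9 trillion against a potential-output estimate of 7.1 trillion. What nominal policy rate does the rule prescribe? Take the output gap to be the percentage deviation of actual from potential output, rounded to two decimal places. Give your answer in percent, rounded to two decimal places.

0.99%

Output gap = 100 × (6.9 − 7.1) / 7.1 = -2.82%.
i = 2.70 + 0.70 + 0.5 × (0.70 − 2.70) + 0.5 × (-2.82)
   = 2.70 + 0.7 − 1 − 1.41 = 0.99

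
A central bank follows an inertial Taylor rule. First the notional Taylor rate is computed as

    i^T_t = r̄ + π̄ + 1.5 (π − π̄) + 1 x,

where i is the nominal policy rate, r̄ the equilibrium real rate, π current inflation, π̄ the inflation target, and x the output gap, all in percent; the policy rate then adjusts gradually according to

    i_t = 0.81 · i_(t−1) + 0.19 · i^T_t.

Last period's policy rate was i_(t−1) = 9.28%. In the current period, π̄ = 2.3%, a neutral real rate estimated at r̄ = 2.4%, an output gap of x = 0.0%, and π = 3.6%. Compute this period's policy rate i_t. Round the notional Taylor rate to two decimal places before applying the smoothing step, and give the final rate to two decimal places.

i^T_t = 2.4 + 2.3 + 1.5 × (3.6 − 2.3) + 1 × 0.0
   = 2.4 + 2.3 + 1.95 + 0 = 6.65
i_t = 0.81 × 9.28 + 0.19 × 6.65 = 7.5168 + 1.2635 = 8.78

8.78%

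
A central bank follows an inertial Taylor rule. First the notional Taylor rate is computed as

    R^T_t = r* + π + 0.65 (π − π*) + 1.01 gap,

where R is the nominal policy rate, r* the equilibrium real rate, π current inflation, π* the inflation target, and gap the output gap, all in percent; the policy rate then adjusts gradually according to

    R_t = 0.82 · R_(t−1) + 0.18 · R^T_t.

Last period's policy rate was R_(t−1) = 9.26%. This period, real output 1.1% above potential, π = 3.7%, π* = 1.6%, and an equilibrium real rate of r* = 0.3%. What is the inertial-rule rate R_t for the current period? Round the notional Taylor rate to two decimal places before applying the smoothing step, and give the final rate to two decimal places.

8.76%

Output 1.1% above potential → gap = 1.1.
R^T_t = 0.3 + 3.7 + 0.65 × (3.7 − 1.6) + 1.01 × 1.1
   = 0.3 + 3.7 + 1.365 + 1.111 = 6.48
R_t = 0.82 × 9.26 + 0.18 × 6.48 = 7.5932 + 1.1664 = 8.76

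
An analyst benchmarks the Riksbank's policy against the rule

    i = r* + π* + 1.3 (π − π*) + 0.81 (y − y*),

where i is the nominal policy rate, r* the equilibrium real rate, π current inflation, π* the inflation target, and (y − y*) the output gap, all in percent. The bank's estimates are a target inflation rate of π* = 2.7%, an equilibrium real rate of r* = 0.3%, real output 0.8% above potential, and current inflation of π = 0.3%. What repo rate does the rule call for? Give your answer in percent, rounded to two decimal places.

0.53%

Output 0.8% above potential → (y − y*) = 0.8.
i = 0.3 + 2.7 + 1.3 × (0.3 − 2.7) + 0.81 × 0.8
   = 0.3 + 2.7 − 3.12 + 0.648 = 0.53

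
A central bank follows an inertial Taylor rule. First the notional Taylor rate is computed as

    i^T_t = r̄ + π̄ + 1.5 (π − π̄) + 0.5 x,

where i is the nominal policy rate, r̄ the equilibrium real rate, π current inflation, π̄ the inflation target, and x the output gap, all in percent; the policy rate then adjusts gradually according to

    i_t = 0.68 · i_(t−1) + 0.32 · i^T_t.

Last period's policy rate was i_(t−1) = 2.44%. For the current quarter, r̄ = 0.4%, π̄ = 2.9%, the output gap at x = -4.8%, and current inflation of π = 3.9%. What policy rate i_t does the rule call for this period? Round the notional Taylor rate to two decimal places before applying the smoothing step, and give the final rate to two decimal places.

i^T_t = 0.4 + 2.9 + 1.5 × (3.9 − 2.9) + 0.5 × (-4.8)
   = 0.4 + 2.9 + 1.5 − 2.4 = 2.40
i_t = 0.68 × 2.44 + 0.32 × 2.40 = 1.6592 + 0.768 = 2.43

2.43%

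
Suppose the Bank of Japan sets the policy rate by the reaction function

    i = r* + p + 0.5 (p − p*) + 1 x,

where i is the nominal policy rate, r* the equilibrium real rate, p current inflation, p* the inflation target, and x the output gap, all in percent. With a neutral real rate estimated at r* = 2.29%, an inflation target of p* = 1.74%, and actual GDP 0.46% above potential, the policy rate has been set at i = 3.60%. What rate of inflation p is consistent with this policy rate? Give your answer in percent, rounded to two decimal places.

1.15%

Output 0.46% above potential → x = 0.46.
Collecting p: i = r* + (1 + 0.5) p − 0.5 p* + 1 x
1.5 p = 3.60 − 2.29 + 0.5 × 1.74 − 1 × 0.46 = 1.72
p = 1.72 / 1.5 = 1.15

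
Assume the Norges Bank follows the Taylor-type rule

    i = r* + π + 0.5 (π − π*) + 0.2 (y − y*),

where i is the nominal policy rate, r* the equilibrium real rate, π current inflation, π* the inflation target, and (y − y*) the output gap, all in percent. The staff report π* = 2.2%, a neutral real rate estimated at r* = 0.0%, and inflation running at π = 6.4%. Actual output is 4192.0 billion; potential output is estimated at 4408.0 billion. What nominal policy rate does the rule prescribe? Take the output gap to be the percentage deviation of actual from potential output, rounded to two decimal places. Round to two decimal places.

Output gap = 100 × (4192.0 − 4408.0) / 4408.0 = -4.90%.
i = 0.00 + 6.40 + 0.5 × (6.40 − 2.20) + 0.2 × (-4.90)
   = 0.00 + 6.4 + 2.1 − 0.98 = 7.52

7.52%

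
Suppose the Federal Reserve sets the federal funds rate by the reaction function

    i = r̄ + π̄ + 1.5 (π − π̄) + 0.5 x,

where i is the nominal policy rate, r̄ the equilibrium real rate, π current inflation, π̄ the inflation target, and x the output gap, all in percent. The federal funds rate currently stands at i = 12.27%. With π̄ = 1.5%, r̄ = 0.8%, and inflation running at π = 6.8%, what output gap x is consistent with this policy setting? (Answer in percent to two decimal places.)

4.04%

0.5 x = 12.27 − 0.8 − 1.5 − 1.5 × (6.8 − 1.5) = 2.02
x = 2.02 / 0.5 = 4.04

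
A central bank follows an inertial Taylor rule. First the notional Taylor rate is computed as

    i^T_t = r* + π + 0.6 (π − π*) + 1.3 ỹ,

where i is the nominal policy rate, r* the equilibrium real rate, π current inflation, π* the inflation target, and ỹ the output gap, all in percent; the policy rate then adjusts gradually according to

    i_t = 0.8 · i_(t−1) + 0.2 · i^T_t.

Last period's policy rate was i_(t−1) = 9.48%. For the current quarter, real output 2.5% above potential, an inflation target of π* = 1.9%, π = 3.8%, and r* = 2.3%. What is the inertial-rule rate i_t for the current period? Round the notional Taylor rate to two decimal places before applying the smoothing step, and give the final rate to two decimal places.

Output 2.5% above potential → ỹ = 2.5.
i^T_t = 2.3 + 3.8 + 0.6 × (3.8 − 1.9) + 1.3 × 2.5
   = 2.3 + 3.8 + 1.14 + 3.25 = 10.49
i_t = 0.8 × 9.48 + 0.2 × 10.49 = 7.584 + 2.098 = 9.68

9.68%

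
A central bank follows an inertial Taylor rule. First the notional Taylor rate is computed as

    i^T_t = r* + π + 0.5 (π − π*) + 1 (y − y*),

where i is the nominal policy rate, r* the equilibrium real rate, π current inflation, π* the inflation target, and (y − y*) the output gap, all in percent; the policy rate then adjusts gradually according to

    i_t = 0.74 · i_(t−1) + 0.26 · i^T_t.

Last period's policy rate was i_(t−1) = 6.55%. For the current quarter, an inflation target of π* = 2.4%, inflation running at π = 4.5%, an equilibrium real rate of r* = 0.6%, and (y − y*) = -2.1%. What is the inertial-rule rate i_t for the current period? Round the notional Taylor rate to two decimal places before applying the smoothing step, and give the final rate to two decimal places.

5.90%

i^T_t = 0.6 + 4.5 + 0.5 × (4.5 − 2.4) + 1 × (-2.1)
   = 0.6 + 4.5 + 1.05 − 2.1 = 4.05
i_t = 0.74 × 6.55 + 0.26 × 4.05 = 4.847 + 1.053 = 5.90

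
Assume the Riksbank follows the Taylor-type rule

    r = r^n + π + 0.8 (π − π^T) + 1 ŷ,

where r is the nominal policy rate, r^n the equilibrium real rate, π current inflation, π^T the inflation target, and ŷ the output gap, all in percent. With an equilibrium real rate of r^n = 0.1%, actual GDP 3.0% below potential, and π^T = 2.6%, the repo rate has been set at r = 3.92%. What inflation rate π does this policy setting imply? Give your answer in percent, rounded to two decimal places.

Output 3.0% below potential → ŷ = -3.0.
Collecting π: r = r^n + (1 + 0.8) π − 0.8 π^T + 1 ŷ
1.8 π = 3.92 − 0.1 + 0.8 × 2.6 − 1 × (-3.0) = 8.9
π = 8.9 / 1.8 = 4.94

4.94%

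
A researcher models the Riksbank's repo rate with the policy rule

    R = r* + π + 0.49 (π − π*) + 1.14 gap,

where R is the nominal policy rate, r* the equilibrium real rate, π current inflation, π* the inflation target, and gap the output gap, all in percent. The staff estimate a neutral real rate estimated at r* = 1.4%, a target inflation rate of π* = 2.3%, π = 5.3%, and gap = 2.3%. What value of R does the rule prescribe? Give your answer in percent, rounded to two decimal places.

10.79%

R = 1.4 + 5.3 + 0.49 × (5.3 − 2.3) + 1.14 × 2.3
   = 1.4 + 5.3 + 1.47 + 2.622 = 10.79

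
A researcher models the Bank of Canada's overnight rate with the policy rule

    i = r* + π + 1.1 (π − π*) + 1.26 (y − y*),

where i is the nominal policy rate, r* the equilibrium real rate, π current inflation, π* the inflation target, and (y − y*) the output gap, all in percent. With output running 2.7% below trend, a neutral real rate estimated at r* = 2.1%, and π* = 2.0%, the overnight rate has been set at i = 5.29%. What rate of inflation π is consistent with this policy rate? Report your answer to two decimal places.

Output 2.7% below potential → (y − y*) = -2.7.
Collecting π: i = r* + (1 + 1.1) π − 1.1 π* + 1.26 (y − y*)
2.1 π = 5.29 − 2.1 + 1.1 × 2.0 − 1.26 × (-2.7) = 8.792
π = 8.792 / 2.1 = 4.19

4.19%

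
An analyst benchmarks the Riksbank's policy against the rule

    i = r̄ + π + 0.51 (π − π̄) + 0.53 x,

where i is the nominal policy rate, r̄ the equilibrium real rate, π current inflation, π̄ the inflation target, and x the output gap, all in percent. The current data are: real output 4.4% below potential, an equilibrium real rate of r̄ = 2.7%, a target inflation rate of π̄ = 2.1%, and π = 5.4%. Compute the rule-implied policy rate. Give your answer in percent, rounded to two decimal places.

7.45%

Output 4.4% below potential → x = -4.4.
i = 2.7 + 5.4 + 0.51 × (5.4 − 2.1) + 0.53 × (-4.4)
   = 2.7 + 5.4 + 1.683 − 2.332 = 7.45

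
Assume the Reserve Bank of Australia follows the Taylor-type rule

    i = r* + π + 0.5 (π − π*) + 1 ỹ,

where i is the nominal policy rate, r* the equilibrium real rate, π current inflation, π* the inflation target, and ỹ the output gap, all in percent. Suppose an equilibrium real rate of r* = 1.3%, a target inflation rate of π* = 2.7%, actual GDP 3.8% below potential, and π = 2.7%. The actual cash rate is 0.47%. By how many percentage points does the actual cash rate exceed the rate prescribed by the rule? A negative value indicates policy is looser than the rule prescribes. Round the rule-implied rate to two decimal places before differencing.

Output 3.8% below potential → ỹ = -3.8.
i = 1.3 + 2.7 + 0.5 × (2.7 − 2.7) + 1 × (-3.8)
   = 1.3 + 2.7 + 0 − 3.8 = 0.20
Deviation = 0.47 − 0.20 = 0.27 pp.

0.27 pp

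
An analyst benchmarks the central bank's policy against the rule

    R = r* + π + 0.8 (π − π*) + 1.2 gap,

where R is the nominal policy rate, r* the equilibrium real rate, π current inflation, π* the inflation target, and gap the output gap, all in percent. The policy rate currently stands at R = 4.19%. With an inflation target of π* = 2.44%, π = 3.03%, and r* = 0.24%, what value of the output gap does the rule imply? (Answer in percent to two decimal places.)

1.2 gap = 4.19 − 0.24 − 3.03 − 0.8 × (3.03 − 2.44) = 0.448
gap = 0.448 / 1.2 = 0.37

0.37%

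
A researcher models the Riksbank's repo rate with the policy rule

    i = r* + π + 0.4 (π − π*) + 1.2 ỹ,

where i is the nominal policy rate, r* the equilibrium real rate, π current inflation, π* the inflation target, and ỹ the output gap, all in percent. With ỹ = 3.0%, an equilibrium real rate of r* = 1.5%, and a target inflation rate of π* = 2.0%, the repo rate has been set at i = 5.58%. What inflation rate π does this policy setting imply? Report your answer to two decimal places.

0.91%

Collecting π: i = r* + (1 + 0.4) π − 0.4 π* + 1.2 ỹ
1.4 π = 5.58 − 1.5 + 0.4 × 2.0 − 1.2 × 3.0 = 1.28
π = 1.28 / 1.4 = 0.91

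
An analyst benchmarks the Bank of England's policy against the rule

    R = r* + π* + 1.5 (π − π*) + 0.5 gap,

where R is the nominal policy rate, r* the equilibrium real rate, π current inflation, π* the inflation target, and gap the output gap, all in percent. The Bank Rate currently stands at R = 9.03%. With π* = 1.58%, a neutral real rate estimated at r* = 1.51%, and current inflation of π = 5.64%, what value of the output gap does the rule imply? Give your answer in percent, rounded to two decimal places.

0.5 gap = 9.03 − 1.51 − 1.58 − 1.5 × (5.64 − 1.58) = -0.15
gap = -0.15 / 0.5 = -0.30

-0.30%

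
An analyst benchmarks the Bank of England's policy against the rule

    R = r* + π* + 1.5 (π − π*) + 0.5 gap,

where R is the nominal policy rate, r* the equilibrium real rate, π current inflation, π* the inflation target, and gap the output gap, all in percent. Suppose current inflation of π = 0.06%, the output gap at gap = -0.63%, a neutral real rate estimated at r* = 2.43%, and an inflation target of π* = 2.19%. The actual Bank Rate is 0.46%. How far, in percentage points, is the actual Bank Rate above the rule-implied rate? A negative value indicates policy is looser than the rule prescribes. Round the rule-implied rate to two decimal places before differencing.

R = 2.43 + 2.19 + 1.5 × (0.06 − 2.19) + 0.5 × (-0.63)
   = 2.43 + 2.19 − 3.195 − 0.315 = 1.11
Deviation = 0.46 − 1.11 = -0.65 pp.

-0.65 pp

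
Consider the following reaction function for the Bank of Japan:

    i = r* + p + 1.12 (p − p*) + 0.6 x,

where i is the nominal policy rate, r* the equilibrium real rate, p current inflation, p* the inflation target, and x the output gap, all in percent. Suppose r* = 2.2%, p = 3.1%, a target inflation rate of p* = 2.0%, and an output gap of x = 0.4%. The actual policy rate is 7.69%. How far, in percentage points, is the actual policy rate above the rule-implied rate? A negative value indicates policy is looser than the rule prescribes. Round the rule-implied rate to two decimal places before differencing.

0.92 pp

i = 2.2 + 3.1 + 1.12 × (3.1 − 2.0) + 0.6 × 0.4
   = 2.2 + 3.1 + 1.232 + 0.24 = 6.77
Deviation = 7.69 − 6.77 = 0.92 pp.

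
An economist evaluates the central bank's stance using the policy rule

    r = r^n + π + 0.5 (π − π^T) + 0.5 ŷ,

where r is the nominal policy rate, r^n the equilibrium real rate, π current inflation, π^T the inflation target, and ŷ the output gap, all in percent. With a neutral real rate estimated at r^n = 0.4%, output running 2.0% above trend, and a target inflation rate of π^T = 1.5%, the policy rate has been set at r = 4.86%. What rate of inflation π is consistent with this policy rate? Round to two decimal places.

2.81%

Output 2.0% above potential → ŷ = 2.0.
Collecting π: r = r^n + (1 + 0.5) π − 0.5 π^T + 0.5 ŷ
1.5 π = 4.86 − 0.4 + 0.5 × 1.5 − 0.5 × 2.0 = 4.21
π = 4.21 / 1.5 = 2.81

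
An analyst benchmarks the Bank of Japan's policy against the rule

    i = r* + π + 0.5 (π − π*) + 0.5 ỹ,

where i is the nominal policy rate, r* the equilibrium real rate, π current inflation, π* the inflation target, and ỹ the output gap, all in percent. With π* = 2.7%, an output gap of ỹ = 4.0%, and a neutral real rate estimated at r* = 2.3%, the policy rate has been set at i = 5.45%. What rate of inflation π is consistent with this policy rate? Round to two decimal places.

Collecting π: i = r* + (1 + 0.5) π − 0.5 π* + 0.5 ỹ
1.5 π = 5.45 − 2.3 + 0.5 × 2.7 − 0.5 × 4.0 = 2.5
π = 2.5 / 1.5 = 1.67

1.67%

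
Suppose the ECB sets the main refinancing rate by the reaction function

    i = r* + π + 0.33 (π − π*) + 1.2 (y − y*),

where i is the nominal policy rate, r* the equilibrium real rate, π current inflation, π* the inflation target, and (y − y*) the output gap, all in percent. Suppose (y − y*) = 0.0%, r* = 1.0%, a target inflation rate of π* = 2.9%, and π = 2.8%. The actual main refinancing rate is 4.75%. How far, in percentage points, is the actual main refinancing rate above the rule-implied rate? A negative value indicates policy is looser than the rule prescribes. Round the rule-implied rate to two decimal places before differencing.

0.98 pp

i = 1.0 + 2.8 + 0.33 × (2.8 − 2.9) + 1.2 × 0.0
   = 1.0 + 2.8 − 0.033 + 0 = 3.77
Deviation = 4.75 − 3.77 = 0.98 pp.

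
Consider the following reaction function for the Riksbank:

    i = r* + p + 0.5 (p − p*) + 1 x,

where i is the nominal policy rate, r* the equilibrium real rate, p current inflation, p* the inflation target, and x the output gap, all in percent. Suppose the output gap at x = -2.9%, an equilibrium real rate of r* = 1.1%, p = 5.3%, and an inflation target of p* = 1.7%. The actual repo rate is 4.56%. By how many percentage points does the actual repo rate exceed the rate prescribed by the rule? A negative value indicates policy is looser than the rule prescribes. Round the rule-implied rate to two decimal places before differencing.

-0.74 pp

i = 1.1 + 5.3 + 0.5 × (5.3 − 1.7) + 1 × (-2.9)
   = 1.1 + 5.3 + 1.8 − 2.9 = 5.30
Deviation = 4.56 − 5.30 = -0.74 pp.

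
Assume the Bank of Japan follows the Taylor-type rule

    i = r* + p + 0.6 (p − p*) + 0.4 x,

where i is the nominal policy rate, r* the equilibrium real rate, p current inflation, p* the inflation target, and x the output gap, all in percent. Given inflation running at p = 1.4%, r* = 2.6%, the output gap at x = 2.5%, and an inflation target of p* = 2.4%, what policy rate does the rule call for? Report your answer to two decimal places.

4.40%

i = 2.6 + 1.4 + 0.6 × (1.4 − 2.4) + 0.4 × 2.5
   = 2.6 + 1.4 − 0.6 + 1 = 4.40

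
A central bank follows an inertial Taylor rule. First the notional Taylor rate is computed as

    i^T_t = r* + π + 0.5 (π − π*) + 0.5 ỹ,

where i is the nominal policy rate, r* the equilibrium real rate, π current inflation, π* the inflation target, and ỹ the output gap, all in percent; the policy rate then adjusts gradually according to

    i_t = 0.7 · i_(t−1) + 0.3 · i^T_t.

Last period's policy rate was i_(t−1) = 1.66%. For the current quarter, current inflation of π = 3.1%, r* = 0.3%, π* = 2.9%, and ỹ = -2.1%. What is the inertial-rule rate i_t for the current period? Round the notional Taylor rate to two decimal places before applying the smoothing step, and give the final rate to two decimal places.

1.90%

i^T_t = 0.3 + 3.1 + 0.5 × (3.1 − 2.9) + 0.5 × (-2.1)
   = 0.3 + 3.1 + 0.1 − 1.05 = 2.45
i_t = 0.7 × 1.66 + 0.3 × 2.45 = 1.162 + 0.735 = 1.90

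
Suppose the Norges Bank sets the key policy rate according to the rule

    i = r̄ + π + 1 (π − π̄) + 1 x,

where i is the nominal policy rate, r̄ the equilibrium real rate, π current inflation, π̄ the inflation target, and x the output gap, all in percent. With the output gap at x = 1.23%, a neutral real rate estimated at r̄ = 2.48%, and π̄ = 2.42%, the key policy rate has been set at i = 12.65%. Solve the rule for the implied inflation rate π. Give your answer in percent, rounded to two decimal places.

Collecting π: i = r̄ + (1 + 1) π − 1 π̄ + 1 x
2 π = 12.65 − 2.48 + 1 × 2.42 − 1 × 1.23 = 11.36
π = 11.36 / 2 = 5.68

5.68%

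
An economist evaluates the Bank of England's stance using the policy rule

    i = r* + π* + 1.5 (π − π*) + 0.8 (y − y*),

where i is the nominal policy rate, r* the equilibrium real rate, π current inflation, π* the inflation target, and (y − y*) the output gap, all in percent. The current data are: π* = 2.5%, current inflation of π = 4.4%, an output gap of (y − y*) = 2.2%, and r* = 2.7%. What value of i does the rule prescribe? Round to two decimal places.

9.81%

i = 2.7 + 2.5 + 1.5 × (4.4 − 2.5) + 0.8 × 2.2
   = 2.7 + 2.5 + 2.85 + 1.76 = 9.81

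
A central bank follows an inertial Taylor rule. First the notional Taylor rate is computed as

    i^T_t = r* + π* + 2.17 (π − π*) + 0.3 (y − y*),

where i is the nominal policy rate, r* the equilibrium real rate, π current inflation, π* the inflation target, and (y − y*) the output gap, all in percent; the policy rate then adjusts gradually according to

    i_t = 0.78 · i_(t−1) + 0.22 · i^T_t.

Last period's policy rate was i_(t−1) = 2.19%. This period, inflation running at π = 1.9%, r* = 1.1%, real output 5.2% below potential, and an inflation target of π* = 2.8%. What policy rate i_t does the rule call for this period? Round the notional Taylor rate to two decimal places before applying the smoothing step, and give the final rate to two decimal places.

Output 5.2% below potential → (y − y*) = -5.2.
i^T_t = 1.1 + 2.8 + 2.17 × (1.9 − 2.8) + 0.3 × (-5.2)
   = 1.1 + 2.8 − 1.953 − 1.56 = 0.39
i_t = 0.78 × 2.19 + 0.22 × 0.39 = 1.7082 + 0.0858 = 1.79

1.79%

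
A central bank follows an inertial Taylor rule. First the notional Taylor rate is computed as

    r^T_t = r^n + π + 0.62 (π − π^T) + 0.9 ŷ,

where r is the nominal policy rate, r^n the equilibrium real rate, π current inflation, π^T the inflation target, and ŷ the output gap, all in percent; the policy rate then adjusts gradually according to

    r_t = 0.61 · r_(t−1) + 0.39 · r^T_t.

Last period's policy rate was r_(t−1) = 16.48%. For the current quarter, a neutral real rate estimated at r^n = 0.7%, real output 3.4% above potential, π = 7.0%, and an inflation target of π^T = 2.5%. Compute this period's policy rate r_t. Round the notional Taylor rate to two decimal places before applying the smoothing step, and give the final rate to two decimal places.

15.34%

Output 3.4% above potential → ŷ = 3.4.
r^T_t = 0.7 + 7.0 + 0.62 × (7.0 − 2.5) + 0.9 × 3.4
   = 0.7 + 7 + 2.79 + 3.06 = 13.55
r_t = 0.61 × 16.48 + 0.39 × 13.55 = 10.0528 + 5.2845 = 15.34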